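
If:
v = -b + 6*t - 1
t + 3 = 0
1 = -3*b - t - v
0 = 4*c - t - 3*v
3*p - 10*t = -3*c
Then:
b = 21/2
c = -183/8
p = 103/8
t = -3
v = -59/2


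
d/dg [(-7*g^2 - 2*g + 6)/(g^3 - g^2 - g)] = (7*g^4 + 4*g^3 - 13*g^2 + 12*g + 6)/(g^2*(g^4 - 2*g^3 - g^2 + 2*g + 1))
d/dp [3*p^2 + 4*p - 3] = 6*p + 4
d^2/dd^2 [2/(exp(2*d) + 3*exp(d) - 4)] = 2*(2*(2*exp(d) + 3)^2*exp(d) - (4*exp(d) + 3)*(exp(2*d) + 3*exp(d) - 4))*exp(d)/(exp(2*d) + 3*exp(d) - 4)^3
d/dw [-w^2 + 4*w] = 4 - 2*w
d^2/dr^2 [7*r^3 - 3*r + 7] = 42*r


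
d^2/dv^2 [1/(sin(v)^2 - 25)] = 2*(-2*sin(v)^4 - 47*sin(v)^2 + 25)/(sin(v)^2 - 25)^3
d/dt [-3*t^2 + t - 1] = 1 - 6*t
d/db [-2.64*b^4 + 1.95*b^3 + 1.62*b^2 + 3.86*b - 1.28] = -10.56*b^3 + 5.85*b^2 + 3.24*b + 3.86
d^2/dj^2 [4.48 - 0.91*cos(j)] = 0.91*cos(j)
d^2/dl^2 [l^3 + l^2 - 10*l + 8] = 6*l + 2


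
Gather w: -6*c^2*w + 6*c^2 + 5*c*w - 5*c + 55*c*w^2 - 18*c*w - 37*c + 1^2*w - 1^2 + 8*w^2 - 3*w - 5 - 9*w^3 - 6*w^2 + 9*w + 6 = 6*c^2 - 42*c - 9*w^3 + w^2*(55*c + 2) + w*(-6*c^2 - 13*c + 7)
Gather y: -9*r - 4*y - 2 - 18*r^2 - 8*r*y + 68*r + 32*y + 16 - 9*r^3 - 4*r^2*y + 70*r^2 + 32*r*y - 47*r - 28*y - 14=-9*r^3 + 52*r^2 + 12*r + y*(-4*r^2 + 24*r)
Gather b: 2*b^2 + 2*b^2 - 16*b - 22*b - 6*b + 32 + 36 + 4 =4*b^2 - 44*b + 72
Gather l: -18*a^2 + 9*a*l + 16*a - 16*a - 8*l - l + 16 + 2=-18*a^2 + l*(9*a - 9) + 18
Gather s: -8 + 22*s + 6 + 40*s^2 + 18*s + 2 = 40*s^2 + 40*s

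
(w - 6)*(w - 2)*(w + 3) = w^3 - 5*w^2 - 12*w + 36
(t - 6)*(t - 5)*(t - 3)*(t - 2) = t^4 - 16*t^3 + 91*t^2 - 216*t + 180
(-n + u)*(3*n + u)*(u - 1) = -3*n^2*u + 3*n^2 + 2*n*u^2 - 2*n*u + u^3 - u^2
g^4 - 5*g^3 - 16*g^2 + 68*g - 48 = (g - 6)*(g - 2)*(g - 1)*(g + 4)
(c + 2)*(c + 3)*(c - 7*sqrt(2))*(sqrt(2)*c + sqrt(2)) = sqrt(2)*c^4 - 14*c^3 + 6*sqrt(2)*c^3 - 84*c^2 + 11*sqrt(2)*c^2 - 154*c + 6*sqrt(2)*c - 84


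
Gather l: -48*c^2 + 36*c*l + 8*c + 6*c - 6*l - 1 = -48*c^2 + 14*c + l*(36*c - 6) - 1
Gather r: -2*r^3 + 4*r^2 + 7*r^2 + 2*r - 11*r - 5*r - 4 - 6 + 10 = -2*r^3 + 11*r^2 - 14*r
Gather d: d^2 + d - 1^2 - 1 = d^2 + d - 2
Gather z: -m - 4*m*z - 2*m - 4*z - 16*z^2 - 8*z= -3*m - 16*z^2 + z*(-4*m - 12)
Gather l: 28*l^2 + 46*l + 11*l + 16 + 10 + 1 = 28*l^2 + 57*l + 27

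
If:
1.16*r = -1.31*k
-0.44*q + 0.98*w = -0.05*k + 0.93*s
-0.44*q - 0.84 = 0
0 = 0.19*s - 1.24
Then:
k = 104.589473684211 - 19.6*w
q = -1.91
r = 22.1344827586207*w - 118.113974591652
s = 6.53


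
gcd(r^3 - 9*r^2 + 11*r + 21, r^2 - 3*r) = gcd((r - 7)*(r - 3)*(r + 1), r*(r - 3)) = r - 3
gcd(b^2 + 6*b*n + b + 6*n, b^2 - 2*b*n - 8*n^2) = 1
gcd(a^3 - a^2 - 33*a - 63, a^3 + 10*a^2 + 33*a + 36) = a^2 + 6*a + 9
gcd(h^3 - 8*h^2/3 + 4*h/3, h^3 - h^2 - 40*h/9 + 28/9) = h - 2/3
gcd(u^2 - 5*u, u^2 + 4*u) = u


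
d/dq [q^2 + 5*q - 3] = 2*q + 5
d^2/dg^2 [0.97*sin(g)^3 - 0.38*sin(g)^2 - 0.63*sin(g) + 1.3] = -0.097500000000001*sin(g) + 2.1825*sin(3*g) - 0.76*cos(2*g)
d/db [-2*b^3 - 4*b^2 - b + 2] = -6*b^2 - 8*b - 1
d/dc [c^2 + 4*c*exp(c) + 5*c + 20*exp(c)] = 4*c*exp(c) + 2*c + 24*exp(c) + 5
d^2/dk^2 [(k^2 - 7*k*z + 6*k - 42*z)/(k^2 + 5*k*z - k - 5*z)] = 2*((2*k + 5*z - 1)^2*(k^2 - 7*k*z + 6*k - 42*z) + (k^2 + 5*k*z - k - 5*z)^2 + (k^2 + 5*k*z - k - 5*z)*(-k^2 + 7*k*z - 6*k + 42*z - (2*k - 7*z + 6)*(2*k + 5*z - 1)))/(k^2 + 5*k*z - k - 5*z)^3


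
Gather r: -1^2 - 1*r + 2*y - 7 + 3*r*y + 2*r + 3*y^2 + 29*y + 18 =r*(3*y + 1) + 3*y^2 + 31*y + 10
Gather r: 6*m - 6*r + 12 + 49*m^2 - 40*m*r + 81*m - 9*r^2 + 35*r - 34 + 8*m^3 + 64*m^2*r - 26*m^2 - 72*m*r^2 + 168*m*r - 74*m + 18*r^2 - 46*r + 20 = 8*m^3 + 23*m^2 + 13*m + r^2*(9 - 72*m) + r*(64*m^2 + 128*m - 17) - 2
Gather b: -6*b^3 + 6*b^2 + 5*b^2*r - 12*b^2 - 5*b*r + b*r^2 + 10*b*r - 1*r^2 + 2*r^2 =-6*b^3 + b^2*(5*r - 6) + b*(r^2 + 5*r) + r^2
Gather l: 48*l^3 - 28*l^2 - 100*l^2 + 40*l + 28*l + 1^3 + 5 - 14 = 48*l^3 - 128*l^2 + 68*l - 8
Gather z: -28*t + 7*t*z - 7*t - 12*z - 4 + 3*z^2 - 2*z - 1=-35*t + 3*z^2 + z*(7*t - 14) - 5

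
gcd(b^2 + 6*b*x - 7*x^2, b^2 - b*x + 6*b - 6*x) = -b + x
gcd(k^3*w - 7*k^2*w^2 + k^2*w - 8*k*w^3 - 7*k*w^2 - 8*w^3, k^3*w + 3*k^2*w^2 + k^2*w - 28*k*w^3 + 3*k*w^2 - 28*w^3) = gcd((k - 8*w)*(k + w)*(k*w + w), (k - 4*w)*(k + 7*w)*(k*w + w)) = k*w + w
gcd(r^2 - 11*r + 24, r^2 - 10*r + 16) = r - 8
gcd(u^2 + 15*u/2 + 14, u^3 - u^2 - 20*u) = u + 4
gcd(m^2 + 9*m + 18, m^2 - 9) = m + 3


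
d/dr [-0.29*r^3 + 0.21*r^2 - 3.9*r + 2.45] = -0.87*r^2 + 0.42*r - 3.9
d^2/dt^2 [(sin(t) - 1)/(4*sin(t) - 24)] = 5*(-6*sin(t) + cos(t)^2 + 1)/(4*(sin(t) - 6)^3)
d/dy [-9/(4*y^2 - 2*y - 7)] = 18*(4*y - 1)/(-4*y^2 + 2*y + 7)^2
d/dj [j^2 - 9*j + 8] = 2*j - 9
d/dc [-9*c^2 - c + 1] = -18*c - 1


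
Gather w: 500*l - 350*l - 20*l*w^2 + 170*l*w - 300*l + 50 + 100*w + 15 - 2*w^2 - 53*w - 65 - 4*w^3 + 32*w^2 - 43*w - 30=-150*l - 4*w^3 + w^2*(30 - 20*l) + w*(170*l + 4) - 30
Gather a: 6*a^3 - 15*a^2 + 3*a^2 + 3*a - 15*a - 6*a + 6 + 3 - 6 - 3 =6*a^3 - 12*a^2 - 18*a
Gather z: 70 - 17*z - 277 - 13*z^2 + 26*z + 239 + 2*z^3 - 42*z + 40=2*z^3 - 13*z^2 - 33*z + 72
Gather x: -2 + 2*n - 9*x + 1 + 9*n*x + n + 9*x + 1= 9*n*x + 3*n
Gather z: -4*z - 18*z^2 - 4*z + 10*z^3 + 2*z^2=10*z^3 - 16*z^2 - 8*z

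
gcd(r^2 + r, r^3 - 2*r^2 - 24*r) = r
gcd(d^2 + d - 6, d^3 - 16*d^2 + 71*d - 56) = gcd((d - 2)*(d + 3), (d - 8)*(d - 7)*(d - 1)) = 1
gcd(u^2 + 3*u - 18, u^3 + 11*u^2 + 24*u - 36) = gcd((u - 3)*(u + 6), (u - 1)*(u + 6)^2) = u + 6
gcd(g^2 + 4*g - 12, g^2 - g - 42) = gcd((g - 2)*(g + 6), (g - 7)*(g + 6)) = g + 6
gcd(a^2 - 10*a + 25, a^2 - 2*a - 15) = a - 5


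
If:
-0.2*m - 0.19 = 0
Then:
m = -0.95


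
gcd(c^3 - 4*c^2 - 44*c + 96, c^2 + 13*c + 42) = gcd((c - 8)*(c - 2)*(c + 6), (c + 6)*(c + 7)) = c + 6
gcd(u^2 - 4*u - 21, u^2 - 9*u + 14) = u - 7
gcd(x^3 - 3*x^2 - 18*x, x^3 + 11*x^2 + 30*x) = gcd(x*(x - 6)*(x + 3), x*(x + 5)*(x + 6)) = x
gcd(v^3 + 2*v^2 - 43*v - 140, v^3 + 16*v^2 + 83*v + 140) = v^2 + 9*v + 20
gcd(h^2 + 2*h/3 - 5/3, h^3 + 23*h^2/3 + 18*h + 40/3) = h + 5/3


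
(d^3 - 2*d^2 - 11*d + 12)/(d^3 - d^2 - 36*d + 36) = (d^2 - d - 12)/(d^2 - 36)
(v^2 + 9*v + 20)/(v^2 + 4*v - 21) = (v^2 + 9*v + 20)/(v^2 + 4*v - 21)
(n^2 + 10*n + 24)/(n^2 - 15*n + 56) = (n^2 + 10*n + 24)/(n^2 - 15*n + 56)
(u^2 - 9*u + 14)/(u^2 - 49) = (u - 2)/(u + 7)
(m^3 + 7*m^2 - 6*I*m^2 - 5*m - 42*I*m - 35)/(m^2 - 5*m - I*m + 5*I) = (m^2 + m*(7 - 5*I) - 35*I)/(m - 5)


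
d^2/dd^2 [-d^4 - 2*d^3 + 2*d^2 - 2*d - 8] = -12*d^2 - 12*d + 4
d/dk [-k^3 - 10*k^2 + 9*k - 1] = -3*k^2 - 20*k + 9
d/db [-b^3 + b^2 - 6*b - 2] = -3*b^2 + 2*b - 6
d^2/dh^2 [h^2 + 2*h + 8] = 2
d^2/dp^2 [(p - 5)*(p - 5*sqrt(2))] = 2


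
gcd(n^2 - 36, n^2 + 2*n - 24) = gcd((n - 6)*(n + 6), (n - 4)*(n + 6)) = n + 6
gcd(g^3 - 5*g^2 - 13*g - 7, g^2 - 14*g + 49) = g - 7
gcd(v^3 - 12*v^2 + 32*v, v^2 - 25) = 1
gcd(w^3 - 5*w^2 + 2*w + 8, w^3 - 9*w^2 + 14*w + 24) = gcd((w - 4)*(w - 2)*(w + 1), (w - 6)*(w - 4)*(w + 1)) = w^2 - 3*w - 4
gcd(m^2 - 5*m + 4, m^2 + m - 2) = m - 1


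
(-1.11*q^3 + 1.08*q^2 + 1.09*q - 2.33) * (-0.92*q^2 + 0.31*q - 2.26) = 1.0212*q^5 - 1.3377*q^4 + 1.8406*q^3 + 0.0407000000000002*q^2 - 3.1857*q + 5.2658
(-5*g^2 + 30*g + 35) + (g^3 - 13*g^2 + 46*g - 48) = g^3 - 18*g^2 + 76*g - 13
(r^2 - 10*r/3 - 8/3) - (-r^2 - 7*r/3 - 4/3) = 2*r^2 - r - 4/3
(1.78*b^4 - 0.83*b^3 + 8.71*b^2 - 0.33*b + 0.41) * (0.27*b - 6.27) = 0.4806*b^5 - 11.3847*b^4 + 7.5558*b^3 - 54.7008*b^2 + 2.1798*b - 2.5707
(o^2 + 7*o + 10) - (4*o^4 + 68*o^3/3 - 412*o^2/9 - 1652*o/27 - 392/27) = -4*o^4 - 68*o^3/3 + 421*o^2/9 + 1841*o/27 + 662/27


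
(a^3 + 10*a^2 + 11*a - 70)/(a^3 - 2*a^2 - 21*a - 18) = (-a^3 - 10*a^2 - 11*a + 70)/(-a^3 + 2*a^2 + 21*a + 18)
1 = 1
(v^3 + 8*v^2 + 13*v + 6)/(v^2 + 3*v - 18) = (v^2 + 2*v + 1)/(v - 3)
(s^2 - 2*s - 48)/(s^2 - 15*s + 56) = (s + 6)/(s - 7)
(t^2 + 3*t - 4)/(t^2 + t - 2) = (t + 4)/(t + 2)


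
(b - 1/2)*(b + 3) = b^2 + 5*b/2 - 3/2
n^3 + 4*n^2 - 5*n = n*(n - 1)*(n + 5)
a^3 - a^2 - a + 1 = (a - 1)^2*(a + 1)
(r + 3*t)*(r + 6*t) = r^2 + 9*r*t + 18*t^2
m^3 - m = m*(m - 1)*(m + 1)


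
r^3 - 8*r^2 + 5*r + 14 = (r - 7)*(r - 2)*(r + 1)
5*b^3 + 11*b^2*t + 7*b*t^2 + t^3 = (b + t)^2*(5*b + t)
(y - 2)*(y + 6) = y^2 + 4*y - 12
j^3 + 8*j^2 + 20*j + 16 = (j + 2)^2*(j + 4)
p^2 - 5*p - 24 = (p - 8)*(p + 3)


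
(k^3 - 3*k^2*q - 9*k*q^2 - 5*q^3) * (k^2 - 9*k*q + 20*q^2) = k^5 - 12*k^4*q + 38*k^3*q^2 + 16*k^2*q^3 - 135*k*q^4 - 100*q^5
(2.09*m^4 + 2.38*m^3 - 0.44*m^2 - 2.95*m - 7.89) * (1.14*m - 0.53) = 2.3826*m^5 + 1.6055*m^4 - 1.763*m^3 - 3.1298*m^2 - 7.4311*m + 4.1817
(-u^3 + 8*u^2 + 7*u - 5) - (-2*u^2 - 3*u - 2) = -u^3 + 10*u^2 + 10*u - 3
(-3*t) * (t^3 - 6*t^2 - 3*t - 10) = -3*t^4 + 18*t^3 + 9*t^2 + 30*t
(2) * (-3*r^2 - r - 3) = -6*r^2 - 2*r - 6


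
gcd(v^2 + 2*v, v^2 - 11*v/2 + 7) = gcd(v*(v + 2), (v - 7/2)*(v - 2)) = 1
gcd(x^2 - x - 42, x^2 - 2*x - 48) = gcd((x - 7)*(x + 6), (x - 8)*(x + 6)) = x + 6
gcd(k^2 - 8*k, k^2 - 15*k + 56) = k - 8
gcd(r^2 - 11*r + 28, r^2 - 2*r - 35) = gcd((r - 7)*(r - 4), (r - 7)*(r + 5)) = r - 7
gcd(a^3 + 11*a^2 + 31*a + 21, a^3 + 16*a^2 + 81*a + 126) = a^2 + 10*a + 21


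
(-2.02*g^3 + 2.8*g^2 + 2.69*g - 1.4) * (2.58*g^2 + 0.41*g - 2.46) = -5.2116*g^5 + 6.3958*g^4 + 13.0574*g^3 - 9.3971*g^2 - 7.1914*g + 3.444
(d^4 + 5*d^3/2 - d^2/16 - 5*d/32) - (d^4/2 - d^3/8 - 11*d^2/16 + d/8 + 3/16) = d^4/2 + 21*d^3/8 + 5*d^2/8 - 9*d/32 - 3/16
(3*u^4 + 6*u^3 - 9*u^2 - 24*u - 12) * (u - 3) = 3*u^5 - 3*u^4 - 27*u^3 + 3*u^2 + 60*u + 36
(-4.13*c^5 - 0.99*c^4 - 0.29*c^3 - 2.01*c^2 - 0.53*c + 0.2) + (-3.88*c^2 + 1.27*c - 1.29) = -4.13*c^5 - 0.99*c^4 - 0.29*c^3 - 5.89*c^2 + 0.74*c - 1.09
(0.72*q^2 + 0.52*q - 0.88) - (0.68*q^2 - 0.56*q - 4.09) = 0.0399999999999999*q^2 + 1.08*q + 3.21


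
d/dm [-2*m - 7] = -2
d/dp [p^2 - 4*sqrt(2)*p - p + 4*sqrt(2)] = 2*p - 4*sqrt(2) - 1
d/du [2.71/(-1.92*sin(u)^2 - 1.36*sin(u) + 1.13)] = (10.4064*sin(u) + 3.6856)*cos(u)/(1.92*sin(u)^2 + 1.36*sin(u) - 1.13)^2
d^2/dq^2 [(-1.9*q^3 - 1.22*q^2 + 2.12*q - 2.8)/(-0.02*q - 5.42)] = (0.00152*q^3 + 1.23576*q^2 + 334.89096*q + 72.140272)/(8.0e-6*q^3 + 0.006504*q^2 + 1.762584*q + 159.220088)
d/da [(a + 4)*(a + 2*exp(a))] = 2*a*exp(a) + 2*a + 10*exp(a) + 4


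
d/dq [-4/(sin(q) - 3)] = 4*cos(q)/(sin(q) - 3)^2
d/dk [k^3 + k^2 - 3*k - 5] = 3*k^2 + 2*k - 3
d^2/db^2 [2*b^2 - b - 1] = 4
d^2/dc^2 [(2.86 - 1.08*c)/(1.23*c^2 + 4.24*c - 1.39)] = (-(1.08*c - 2.86)*(2.46*c + 4.24)*(4.92*c + 8.48) + (7.9704*c + 2.1228)*(1.23*c^2 + 4.24*c - 1.39))/(1.23*c^2 + 4.24*c - 1.39)^3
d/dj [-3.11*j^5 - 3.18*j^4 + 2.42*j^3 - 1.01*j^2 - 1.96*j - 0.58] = -15.55*j^4 - 12.72*j^3 + 7.26*j^2 - 2.02*j - 1.96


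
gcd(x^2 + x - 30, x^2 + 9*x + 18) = x + 6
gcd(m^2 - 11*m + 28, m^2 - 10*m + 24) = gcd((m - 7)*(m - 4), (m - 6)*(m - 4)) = m - 4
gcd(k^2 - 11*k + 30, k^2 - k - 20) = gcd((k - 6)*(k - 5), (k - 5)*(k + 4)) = k - 5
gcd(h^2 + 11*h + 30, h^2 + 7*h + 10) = h + 5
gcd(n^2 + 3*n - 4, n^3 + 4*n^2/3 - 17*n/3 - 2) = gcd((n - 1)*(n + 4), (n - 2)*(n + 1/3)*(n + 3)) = 1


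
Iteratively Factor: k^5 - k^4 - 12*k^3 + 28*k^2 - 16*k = (k)*(k^4 - k^3 - 12*k^2 + 28*k - 16) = k*(k - 2)*(k^3 + k^2 - 10*k + 8) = k*(k - 2)^2*(k^2 + 3*k - 4) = k*(k - 2)^2*(k - 1)*(k + 4)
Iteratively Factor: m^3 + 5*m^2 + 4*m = (m)*(m^2 + 5*m + 4) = m*(m + 1)*(m + 4)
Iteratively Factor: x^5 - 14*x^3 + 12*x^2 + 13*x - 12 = (x + 4)*(x^4 - 4*x^3 + 2*x^2 + 4*x - 3) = (x - 3)*(x + 4)*(x^3 - x^2 - x + 1) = (x - 3)*(x + 1)*(x + 4)*(x^2 - 2*x + 1) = (x - 3)*(x - 1)*(x + 1)*(x + 4)*(x - 1)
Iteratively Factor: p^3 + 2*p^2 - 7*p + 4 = (p + 4)*(p^2 - 2*p + 1) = (p - 1)*(p + 4)*(p - 1)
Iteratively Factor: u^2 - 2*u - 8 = (u + 2)*(u - 4)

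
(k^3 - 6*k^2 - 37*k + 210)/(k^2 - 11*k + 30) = (k^2 - k - 42)/(k - 6)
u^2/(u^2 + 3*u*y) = u/(u + 3*y)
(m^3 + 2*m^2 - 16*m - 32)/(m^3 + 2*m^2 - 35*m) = (m^3 + 2*m^2 - 16*m - 32)/(m*(m^2 + 2*m - 35))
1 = 1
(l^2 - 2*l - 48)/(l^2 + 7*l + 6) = (l - 8)/(l + 1)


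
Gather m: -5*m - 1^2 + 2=1 - 5*m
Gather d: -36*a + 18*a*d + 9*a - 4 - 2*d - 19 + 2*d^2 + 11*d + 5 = -27*a + 2*d^2 + d*(18*a + 9) - 18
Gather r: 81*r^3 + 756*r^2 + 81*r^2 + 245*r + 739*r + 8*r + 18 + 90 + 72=81*r^3 + 837*r^2 + 992*r + 180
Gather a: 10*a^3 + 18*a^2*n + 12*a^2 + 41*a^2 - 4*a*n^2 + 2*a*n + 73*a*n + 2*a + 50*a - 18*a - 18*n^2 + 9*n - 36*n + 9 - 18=10*a^3 + a^2*(18*n + 53) + a*(-4*n^2 + 75*n + 34) - 18*n^2 - 27*n - 9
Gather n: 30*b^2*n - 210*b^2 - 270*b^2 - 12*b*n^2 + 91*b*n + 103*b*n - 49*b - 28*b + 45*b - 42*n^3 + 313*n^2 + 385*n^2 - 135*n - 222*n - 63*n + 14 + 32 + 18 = -480*b^2 - 32*b - 42*n^3 + n^2*(698 - 12*b) + n*(30*b^2 + 194*b - 420) + 64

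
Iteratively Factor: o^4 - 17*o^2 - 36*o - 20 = (o + 1)*(o^3 - o^2 - 16*o - 20) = (o - 5)*(o + 1)*(o^2 + 4*o + 4) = (o - 5)*(o + 1)*(o + 2)*(o + 2)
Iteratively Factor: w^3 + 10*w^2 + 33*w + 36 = (w + 3)*(w^2 + 7*w + 12) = (w + 3)^2*(w + 4)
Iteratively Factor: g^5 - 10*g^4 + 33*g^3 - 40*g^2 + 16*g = (g - 4)*(g^4 - 6*g^3 + 9*g^2 - 4*g) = g*(g - 4)*(g^3 - 6*g^2 + 9*g - 4) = g*(g - 4)*(g - 1)*(g^2 - 5*g + 4) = g*(g - 4)^2*(g - 1)*(g - 1)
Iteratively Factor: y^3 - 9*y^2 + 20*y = (y - 4)*(y^2 - 5*y) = (y - 5)*(y - 4)*(y)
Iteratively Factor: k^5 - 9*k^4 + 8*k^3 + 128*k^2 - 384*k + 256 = (k + 4)*(k^4 - 13*k^3 + 60*k^2 - 112*k + 64) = (k - 4)*(k + 4)*(k^3 - 9*k^2 + 24*k - 16) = (k - 4)*(k - 1)*(k + 4)*(k^2 - 8*k + 16) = (k - 4)^2*(k - 1)*(k + 4)*(k - 4)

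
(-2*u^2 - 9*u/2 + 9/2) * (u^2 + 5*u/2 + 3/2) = -2*u^4 - 19*u^3/2 - 39*u^2/4 + 9*u/2 + 27/4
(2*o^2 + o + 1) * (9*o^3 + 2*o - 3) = 18*o^5 + 9*o^4 + 13*o^3 - 4*o^2 - o - 3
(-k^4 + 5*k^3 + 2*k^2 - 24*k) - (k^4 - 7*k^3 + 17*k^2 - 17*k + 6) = -2*k^4 + 12*k^3 - 15*k^2 - 7*k - 6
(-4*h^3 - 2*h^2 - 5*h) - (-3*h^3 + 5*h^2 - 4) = -h^3 - 7*h^2 - 5*h + 4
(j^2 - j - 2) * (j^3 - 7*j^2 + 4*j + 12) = j^5 - 8*j^4 + 9*j^3 + 22*j^2 - 20*j - 24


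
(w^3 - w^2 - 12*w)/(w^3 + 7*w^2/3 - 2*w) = 3*(w - 4)/(3*w - 2)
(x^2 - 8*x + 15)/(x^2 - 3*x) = (x - 5)/x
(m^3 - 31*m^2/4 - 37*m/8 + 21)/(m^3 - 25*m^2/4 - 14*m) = (m - 3/2)/m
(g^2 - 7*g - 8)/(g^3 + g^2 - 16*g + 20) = (g^2 - 7*g - 8)/(g^3 + g^2 - 16*g + 20)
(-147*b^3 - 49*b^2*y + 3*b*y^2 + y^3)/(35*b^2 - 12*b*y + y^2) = (21*b^2 + 10*b*y + y^2)/(-5*b + y)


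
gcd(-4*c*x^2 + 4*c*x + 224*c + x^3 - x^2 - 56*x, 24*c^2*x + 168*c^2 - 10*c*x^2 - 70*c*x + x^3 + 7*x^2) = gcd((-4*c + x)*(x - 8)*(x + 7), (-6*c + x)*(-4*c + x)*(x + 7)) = -4*c*x - 28*c + x^2 + 7*x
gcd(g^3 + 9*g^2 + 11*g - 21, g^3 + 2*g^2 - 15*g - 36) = g + 3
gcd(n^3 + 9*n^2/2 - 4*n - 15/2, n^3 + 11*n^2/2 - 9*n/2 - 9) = n^2 - n/2 - 3/2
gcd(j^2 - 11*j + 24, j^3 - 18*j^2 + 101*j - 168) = j^2 - 11*j + 24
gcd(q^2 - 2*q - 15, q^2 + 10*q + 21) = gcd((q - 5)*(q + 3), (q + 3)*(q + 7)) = q + 3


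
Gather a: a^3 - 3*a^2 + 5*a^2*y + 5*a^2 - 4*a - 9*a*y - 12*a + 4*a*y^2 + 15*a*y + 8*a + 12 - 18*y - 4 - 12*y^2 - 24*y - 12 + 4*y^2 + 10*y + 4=a^3 + a^2*(5*y + 2) + a*(4*y^2 + 6*y - 8) - 8*y^2 - 32*y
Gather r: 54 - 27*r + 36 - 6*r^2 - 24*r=-6*r^2 - 51*r + 90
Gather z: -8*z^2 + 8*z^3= 8*z^3 - 8*z^2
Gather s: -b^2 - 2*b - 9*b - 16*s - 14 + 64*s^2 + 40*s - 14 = -b^2 - 11*b + 64*s^2 + 24*s - 28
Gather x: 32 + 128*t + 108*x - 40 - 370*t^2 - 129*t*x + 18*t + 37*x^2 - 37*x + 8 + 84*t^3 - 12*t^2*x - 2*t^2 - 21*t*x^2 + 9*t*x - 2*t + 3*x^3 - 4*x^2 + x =84*t^3 - 372*t^2 + 144*t + 3*x^3 + x^2*(33 - 21*t) + x*(-12*t^2 - 120*t + 72)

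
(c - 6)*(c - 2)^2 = c^3 - 10*c^2 + 28*c - 24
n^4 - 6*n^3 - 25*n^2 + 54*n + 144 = (n - 8)*(n - 3)*(n + 2)*(n + 3)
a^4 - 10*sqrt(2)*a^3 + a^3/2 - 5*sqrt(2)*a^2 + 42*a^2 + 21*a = a*(a + 1/2)*(a - 7*sqrt(2))*(a - 3*sqrt(2))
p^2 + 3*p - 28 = (p - 4)*(p + 7)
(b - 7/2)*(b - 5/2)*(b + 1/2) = b^3 - 11*b^2/2 + 23*b/4 + 35/8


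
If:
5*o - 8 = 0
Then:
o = 8/5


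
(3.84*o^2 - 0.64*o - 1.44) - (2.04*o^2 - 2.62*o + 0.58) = 1.8*o^2 + 1.98*o - 2.02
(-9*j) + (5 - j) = 5 - 10*j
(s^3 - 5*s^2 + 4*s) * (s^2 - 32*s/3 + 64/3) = s^5 - 47*s^4/3 + 236*s^3/3 - 448*s^2/3 + 256*s/3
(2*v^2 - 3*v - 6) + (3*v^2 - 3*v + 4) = 5*v^2 - 6*v - 2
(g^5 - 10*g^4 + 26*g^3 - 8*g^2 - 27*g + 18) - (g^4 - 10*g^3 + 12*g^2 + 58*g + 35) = g^5 - 11*g^4 + 36*g^3 - 20*g^2 - 85*g - 17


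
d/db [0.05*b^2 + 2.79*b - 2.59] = 0.1*b + 2.79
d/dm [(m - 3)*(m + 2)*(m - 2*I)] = 3*m^2 + m*(-2 - 4*I) - 6 + 2*I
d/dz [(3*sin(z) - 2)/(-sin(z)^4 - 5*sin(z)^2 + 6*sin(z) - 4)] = (9*sin(z)^3 - 8*sin(z)^2 + 15*sin(z) - 20)*sin(z)*cos(z)/(sin(z)^4 + 5*sin(z)^2 - 6*sin(z) + 4)^2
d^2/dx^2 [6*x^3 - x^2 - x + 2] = 36*x - 2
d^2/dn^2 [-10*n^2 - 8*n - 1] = -20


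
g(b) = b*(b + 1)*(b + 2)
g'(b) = b*(b + 1) + b*(b + 2) + (b + 1)*(b + 2) = 3*b^2 + 6*b + 2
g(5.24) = 236.73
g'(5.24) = 115.81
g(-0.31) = -0.36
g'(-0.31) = 0.43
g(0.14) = 0.34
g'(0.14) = 2.90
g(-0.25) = -0.33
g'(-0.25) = 0.69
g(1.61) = 15.17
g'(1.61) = 19.44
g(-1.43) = 0.35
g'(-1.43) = -0.45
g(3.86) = 109.93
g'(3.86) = 69.86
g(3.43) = 82.51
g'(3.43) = 57.87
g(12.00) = 2184.00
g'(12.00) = 506.00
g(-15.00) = -2730.00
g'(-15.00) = 587.00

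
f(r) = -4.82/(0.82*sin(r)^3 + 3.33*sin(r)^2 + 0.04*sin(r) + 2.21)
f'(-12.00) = 1.60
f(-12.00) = -1.45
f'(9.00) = -1.73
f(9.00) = -1.69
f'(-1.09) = -0.49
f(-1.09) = -1.14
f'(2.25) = -0.94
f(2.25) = -1.04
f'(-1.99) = 0.42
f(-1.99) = -1.11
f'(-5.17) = 0.56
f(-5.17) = -0.87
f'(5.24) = -0.55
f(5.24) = -1.17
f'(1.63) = -0.06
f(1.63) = -0.76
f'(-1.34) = -0.22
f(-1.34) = -1.05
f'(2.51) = -1.48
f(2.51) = -1.35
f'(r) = -4.82*(-2.46*sin(r)^2*cos(r) - 6.66*sin(r)*cos(r) - 0.04*cos(r))/(0.82*sin(r)^3 + 3.33*sin(r)^2 + 0.04*sin(r) + 2.21)^2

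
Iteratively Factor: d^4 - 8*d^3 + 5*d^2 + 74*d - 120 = (d - 4)*(d^3 - 4*d^2 - 11*d + 30) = (d - 4)*(d + 3)*(d^2 - 7*d + 10) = (d - 4)*(d - 2)*(d + 3)*(d - 5)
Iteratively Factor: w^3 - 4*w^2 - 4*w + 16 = (w - 2)*(w^2 - 2*w - 8) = (w - 4)*(w - 2)*(w + 2)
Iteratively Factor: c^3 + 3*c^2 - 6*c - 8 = (c + 1)*(c^2 + 2*c - 8) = (c + 1)*(c + 4)*(c - 2)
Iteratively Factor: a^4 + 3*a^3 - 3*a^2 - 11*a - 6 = (a - 2)*(a^3 + 5*a^2 + 7*a + 3) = (a - 2)*(a + 1)*(a^2 + 4*a + 3) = (a - 2)*(a + 1)^2*(a + 3)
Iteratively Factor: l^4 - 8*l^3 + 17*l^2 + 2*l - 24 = (l - 3)*(l^3 - 5*l^2 + 2*l + 8) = (l - 4)*(l - 3)*(l^2 - l - 2) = (l - 4)*(l - 3)*(l - 2)*(l + 1)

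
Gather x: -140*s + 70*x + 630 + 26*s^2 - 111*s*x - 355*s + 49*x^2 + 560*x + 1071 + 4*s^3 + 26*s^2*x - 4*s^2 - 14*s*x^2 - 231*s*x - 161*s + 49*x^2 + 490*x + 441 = 4*s^3 + 22*s^2 - 656*s + x^2*(98 - 14*s) + x*(26*s^2 - 342*s + 1120) + 2142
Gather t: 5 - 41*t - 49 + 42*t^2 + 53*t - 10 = 42*t^2 + 12*t - 54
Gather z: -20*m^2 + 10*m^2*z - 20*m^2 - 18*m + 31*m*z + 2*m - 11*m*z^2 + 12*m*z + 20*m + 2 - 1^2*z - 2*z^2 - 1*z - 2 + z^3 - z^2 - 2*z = -40*m^2 + 4*m + z^3 + z^2*(-11*m - 3) + z*(10*m^2 + 43*m - 4)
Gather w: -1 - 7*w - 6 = -7*w - 7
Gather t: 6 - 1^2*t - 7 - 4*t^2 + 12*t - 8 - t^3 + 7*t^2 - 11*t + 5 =-t^3 + 3*t^2 - 4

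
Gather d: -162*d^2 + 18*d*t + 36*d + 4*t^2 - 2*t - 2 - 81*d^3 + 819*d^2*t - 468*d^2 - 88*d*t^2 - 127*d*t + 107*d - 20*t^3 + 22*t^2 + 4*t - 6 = -81*d^3 + d^2*(819*t - 630) + d*(-88*t^2 - 109*t + 143) - 20*t^3 + 26*t^2 + 2*t - 8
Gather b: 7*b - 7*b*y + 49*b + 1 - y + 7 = b*(56 - 7*y) - y + 8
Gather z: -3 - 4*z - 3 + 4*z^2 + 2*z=4*z^2 - 2*z - 6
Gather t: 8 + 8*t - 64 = 8*t - 56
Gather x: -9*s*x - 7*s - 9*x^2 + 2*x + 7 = -7*s - 9*x^2 + x*(2 - 9*s) + 7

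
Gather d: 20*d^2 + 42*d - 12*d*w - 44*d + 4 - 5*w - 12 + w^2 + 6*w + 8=20*d^2 + d*(-12*w - 2) + w^2 + w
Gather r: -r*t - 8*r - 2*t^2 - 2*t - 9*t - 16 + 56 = r*(-t - 8) - 2*t^2 - 11*t + 40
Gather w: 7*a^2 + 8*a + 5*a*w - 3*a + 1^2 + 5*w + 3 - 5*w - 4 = 7*a^2 + 5*a*w + 5*a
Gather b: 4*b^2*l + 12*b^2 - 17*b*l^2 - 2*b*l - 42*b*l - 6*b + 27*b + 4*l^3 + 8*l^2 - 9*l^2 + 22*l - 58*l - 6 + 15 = b^2*(4*l + 12) + b*(-17*l^2 - 44*l + 21) + 4*l^3 - l^2 - 36*l + 9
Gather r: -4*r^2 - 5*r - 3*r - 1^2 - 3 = -4*r^2 - 8*r - 4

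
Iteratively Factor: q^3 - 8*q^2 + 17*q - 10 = (q - 1)*(q^2 - 7*q + 10) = (q - 2)*(q - 1)*(q - 5)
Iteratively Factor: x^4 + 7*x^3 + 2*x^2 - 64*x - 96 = (x + 4)*(x^3 + 3*x^2 - 10*x - 24) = (x + 2)*(x + 4)*(x^2 + x - 12) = (x + 2)*(x + 4)^2*(x - 3)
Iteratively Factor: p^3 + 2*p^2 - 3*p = (p)*(p^2 + 2*p - 3) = p*(p + 3)*(p - 1)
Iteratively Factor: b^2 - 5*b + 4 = (b - 4)*(b - 1)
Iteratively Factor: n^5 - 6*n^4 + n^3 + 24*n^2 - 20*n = (n - 1)*(n^4 - 5*n^3 - 4*n^2 + 20*n) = (n - 2)*(n - 1)*(n^3 - 3*n^2 - 10*n) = (n - 5)*(n - 2)*(n - 1)*(n^2 + 2*n) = (n - 5)*(n - 2)*(n - 1)*(n + 2)*(n)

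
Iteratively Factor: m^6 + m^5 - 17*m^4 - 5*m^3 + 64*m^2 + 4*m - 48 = (m + 2)*(m^5 - m^4 - 15*m^3 + 25*m^2 + 14*m - 24) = (m + 2)*(m + 4)*(m^4 - 5*m^3 + 5*m^2 + 5*m - 6) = (m - 3)*(m + 2)*(m + 4)*(m^3 - 2*m^2 - m + 2) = (m - 3)*(m - 2)*(m + 2)*(m + 4)*(m^2 - 1) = (m - 3)*(m - 2)*(m + 1)*(m + 2)*(m + 4)*(m - 1)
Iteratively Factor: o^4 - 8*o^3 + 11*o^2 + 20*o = (o)*(o^3 - 8*o^2 + 11*o + 20) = o*(o - 5)*(o^2 - 3*o - 4) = o*(o - 5)*(o - 4)*(o + 1)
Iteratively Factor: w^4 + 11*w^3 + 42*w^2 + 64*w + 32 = (w + 1)*(w^3 + 10*w^2 + 32*w + 32) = (w + 1)*(w + 2)*(w^2 + 8*w + 16) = (w + 1)*(w + 2)*(w + 4)*(w + 4)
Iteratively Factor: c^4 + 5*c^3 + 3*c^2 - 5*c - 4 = (c + 4)*(c^3 + c^2 - c - 1) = (c + 1)*(c + 4)*(c^2 - 1) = (c - 1)*(c + 1)*(c + 4)*(c + 1)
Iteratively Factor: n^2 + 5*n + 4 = (n + 1)*(n + 4)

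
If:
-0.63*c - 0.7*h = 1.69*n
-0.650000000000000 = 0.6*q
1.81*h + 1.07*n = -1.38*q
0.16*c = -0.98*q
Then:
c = 6.64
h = 3.03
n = -3.73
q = -1.08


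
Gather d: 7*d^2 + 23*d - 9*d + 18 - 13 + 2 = 7*d^2 + 14*d + 7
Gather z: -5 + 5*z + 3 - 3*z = 2*z - 2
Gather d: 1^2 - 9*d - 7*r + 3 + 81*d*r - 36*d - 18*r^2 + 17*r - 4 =d*(81*r - 45) - 18*r^2 + 10*r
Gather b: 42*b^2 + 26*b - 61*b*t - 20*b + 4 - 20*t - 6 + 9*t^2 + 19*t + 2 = 42*b^2 + b*(6 - 61*t) + 9*t^2 - t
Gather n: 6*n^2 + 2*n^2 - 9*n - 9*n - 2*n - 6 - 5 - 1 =8*n^2 - 20*n - 12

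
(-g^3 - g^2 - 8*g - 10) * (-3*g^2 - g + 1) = 3*g^5 + 4*g^4 + 24*g^3 + 37*g^2 + 2*g - 10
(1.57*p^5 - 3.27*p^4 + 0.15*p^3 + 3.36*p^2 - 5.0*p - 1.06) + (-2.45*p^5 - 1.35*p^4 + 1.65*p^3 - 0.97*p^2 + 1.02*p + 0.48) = -0.88*p^5 - 4.62*p^4 + 1.8*p^3 + 2.39*p^2 - 3.98*p - 0.58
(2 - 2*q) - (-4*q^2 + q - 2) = 4*q^2 - 3*q + 4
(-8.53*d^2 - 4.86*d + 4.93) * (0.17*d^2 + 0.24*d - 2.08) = -1.4501*d^4 - 2.8734*d^3 + 17.4141*d^2 + 11.292*d - 10.2544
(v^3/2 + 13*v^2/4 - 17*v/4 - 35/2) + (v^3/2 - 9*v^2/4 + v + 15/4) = v^3 + v^2 - 13*v/4 - 55/4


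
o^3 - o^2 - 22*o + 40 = (o - 4)*(o - 2)*(o + 5)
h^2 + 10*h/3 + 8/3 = (h + 4/3)*(h + 2)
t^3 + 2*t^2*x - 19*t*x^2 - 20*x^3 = (t - 4*x)*(t + x)*(t + 5*x)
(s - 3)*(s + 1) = s^2 - 2*s - 3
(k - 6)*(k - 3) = k^2 - 9*k + 18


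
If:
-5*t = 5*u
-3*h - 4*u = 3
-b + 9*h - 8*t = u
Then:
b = -5*u - 9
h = -4*u/3 - 1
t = -u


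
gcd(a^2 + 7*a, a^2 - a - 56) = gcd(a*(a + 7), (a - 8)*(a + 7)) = a + 7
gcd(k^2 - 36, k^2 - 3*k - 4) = 1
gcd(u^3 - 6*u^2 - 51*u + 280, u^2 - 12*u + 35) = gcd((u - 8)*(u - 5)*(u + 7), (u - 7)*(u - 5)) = u - 5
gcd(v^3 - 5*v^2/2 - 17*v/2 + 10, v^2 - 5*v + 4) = v^2 - 5*v + 4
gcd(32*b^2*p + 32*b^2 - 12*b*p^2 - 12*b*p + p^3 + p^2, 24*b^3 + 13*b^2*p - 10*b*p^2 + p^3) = -8*b + p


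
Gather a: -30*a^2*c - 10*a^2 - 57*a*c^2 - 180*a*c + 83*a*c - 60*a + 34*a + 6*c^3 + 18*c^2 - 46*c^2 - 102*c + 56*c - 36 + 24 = a^2*(-30*c - 10) + a*(-57*c^2 - 97*c - 26) + 6*c^3 - 28*c^2 - 46*c - 12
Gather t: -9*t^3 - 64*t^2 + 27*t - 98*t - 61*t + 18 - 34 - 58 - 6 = -9*t^3 - 64*t^2 - 132*t - 80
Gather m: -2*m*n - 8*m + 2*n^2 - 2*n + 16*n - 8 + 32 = m*(-2*n - 8) + 2*n^2 + 14*n + 24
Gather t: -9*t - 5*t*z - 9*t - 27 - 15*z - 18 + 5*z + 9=t*(-5*z - 18) - 10*z - 36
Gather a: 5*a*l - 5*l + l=5*a*l - 4*l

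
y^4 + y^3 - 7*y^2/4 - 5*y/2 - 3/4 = (y - 3/2)*(y + 1/2)*(y + 1)^2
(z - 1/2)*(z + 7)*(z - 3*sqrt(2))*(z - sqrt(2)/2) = z^4 - 7*sqrt(2)*z^3/2 + 13*z^3/2 - 91*sqrt(2)*z^2/4 - z^2/2 + 49*sqrt(2)*z/4 + 39*z/2 - 21/2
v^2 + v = v*(v + 1)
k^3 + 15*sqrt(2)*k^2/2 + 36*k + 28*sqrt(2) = (k + 2*sqrt(2))^2*(k + 7*sqrt(2)/2)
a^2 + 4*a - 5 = (a - 1)*(a + 5)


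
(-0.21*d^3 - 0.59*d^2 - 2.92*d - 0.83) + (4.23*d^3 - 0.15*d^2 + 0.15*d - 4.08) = 4.02*d^3 - 0.74*d^2 - 2.77*d - 4.91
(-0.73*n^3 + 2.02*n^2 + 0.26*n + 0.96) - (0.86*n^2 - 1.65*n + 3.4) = -0.73*n^3 + 1.16*n^2 + 1.91*n - 2.44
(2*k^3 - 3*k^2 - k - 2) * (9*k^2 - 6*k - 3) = 18*k^5 - 39*k^4 + 3*k^3 - 3*k^2 + 15*k + 6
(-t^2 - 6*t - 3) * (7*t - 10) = -7*t^3 - 32*t^2 + 39*t + 30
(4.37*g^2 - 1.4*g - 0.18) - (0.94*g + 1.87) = 4.37*g^2 - 2.34*g - 2.05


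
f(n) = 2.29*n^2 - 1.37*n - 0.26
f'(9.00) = 39.85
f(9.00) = 172.90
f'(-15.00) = -70.07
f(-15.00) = 535.54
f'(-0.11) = -1.87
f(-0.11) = -0.08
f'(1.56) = 5.77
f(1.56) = 3.18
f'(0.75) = 2.06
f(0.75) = 0.00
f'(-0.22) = -2.38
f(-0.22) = 0.15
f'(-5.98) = -28.76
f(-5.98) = 89.82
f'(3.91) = 16.54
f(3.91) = 29.39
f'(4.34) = 18.51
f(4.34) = 36.93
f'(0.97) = 3.07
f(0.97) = 0.57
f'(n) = 4.58*n - 1.37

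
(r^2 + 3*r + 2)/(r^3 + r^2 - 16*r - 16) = (r + 2)/(r^2 - 16)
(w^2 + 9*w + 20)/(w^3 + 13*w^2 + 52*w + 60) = (w + 4)/(w^2 + 8*w + 12)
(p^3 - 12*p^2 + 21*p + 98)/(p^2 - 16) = (p^3 - 12*p^2 + 21*p + 98)/(p^2 - 16)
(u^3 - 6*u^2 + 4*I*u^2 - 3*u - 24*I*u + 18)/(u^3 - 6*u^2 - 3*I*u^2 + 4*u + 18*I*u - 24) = (u + 3*I)/(u - 4*I)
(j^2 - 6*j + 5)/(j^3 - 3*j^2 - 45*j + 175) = (j - 1)/(j^2 + 2*j - 35)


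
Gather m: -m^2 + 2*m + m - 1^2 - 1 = -m^2 + 3*m - 2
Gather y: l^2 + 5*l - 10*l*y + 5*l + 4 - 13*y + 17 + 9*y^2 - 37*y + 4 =l^2 + 10*l + 9*y^2 + y*(-10*l - 50) + 25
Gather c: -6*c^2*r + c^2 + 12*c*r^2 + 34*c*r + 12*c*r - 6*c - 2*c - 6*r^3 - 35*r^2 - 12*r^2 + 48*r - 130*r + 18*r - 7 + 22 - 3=c^2*(1 - 6*r) + c*(12*r^2 + 46*r - 8) - 6*r^3 - 47*r^2 - 64*r + 12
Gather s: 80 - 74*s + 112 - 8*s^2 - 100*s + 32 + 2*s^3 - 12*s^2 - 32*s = 2*s^3 - 20*s^2 - 206*s + 224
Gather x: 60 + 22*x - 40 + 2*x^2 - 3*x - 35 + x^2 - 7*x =3*x^2 + 12*x - 15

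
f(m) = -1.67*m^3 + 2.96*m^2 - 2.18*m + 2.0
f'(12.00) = -652.58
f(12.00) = -2483.68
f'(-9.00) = -461.27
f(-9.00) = 1478.81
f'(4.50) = -76.99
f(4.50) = -100.05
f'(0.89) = -0.88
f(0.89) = 1.23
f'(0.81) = -0.67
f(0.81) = 1.29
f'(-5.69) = -198.07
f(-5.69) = 417.88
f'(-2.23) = -40.30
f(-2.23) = 40.10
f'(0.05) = -1.90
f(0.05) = 1.90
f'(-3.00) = -65.03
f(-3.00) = 80.27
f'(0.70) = -0.49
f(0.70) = 1.35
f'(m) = -5.01*m^2 + 5.92*m - 2.18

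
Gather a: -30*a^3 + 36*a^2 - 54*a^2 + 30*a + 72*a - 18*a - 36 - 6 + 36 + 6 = -30*a^3 - 18*a^2 + 84*a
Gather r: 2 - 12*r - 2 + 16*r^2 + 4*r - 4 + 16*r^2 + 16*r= 32*r^2 + 8*r - 4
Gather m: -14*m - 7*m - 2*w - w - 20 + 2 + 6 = -21*m - 3*w - 12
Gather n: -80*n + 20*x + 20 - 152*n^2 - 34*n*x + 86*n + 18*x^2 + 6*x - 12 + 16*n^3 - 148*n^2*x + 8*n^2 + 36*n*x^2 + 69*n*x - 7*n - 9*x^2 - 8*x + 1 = 16*n^3 + n^2*(-148*x - 144) + n*(36*x^2 + 35*x - 1) + 9*x^2 + 18*x + 9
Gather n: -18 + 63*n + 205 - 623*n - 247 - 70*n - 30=-630*n - 90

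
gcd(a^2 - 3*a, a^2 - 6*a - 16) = 1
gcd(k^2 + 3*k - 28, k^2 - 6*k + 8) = k - 4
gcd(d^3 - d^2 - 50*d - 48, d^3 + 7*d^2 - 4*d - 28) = 1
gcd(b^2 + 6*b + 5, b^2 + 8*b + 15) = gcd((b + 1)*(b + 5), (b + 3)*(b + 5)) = b + 5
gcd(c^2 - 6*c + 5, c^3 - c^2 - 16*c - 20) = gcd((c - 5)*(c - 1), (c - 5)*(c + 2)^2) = c - 5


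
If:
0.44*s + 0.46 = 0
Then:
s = -1.05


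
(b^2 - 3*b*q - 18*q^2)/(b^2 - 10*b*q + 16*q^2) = (b^2 - 3*b*q - 18*q^2)/(b^2 - 10*b*q + 16*q^2)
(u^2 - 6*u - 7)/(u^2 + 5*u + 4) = (u - 7)/(u + 4)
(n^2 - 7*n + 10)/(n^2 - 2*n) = (n - 5)/n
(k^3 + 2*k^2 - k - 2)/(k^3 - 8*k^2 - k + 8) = (k + 2)/(k - 8)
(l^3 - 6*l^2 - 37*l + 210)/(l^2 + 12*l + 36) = (l^2 - 12*l + 35)/(l + 6)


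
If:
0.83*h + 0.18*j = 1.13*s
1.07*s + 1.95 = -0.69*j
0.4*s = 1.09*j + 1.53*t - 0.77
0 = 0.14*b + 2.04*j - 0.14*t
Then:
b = 17.5394756391082*t - 0.443517793999663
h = 1.242676314354*t - 2.51446275986564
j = 0.0304374956666436 - 1.13506205366429*t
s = 0.73195590376482*t - 1.8420578243084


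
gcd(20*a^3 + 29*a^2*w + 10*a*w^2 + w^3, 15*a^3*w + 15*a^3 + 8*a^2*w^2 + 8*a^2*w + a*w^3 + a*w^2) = 5*a + w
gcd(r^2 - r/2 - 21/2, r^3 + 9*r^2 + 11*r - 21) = r + 3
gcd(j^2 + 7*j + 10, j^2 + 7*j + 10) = j^2 + 7*j + 10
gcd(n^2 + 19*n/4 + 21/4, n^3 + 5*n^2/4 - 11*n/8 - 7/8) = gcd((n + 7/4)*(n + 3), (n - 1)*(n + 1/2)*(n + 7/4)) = n + 7/4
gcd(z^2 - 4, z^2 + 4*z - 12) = z - 2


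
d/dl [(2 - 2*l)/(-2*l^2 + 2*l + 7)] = 2*(-2*l^2 + 4*l - 9)/(4*l^4 - 8*l^3 - 24*l^2 + 28*l + 49)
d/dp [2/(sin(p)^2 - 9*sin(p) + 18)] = 2*(9 - 2*sin(p))*cos(p)/(sin(p)^2 - 9*sin(p) + 18)^2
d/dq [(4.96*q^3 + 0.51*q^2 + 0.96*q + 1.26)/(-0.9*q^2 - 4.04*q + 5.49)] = (-4.464*q^4 - 40.0768*q^3 + 80.4948*q^2 + 7.8678*q + 10.3608)/(0.81*q^4 + 7.272*q^3 + 6.4396*q^2 - 44.3592*q + 30.1401)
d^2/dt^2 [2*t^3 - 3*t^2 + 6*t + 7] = 12*t - 6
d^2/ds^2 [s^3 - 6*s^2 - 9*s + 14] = 6*s - 12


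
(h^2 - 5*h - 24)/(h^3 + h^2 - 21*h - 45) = (h - 8)/(h^2 - 2*h - 15)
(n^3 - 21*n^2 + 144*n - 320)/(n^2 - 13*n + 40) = n - 8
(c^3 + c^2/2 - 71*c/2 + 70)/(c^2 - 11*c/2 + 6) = (2*c^2 + 9*c - 35)/(2*c - 3)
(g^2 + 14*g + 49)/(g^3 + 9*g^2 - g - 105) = (g + 7)/(g^2 + 2*g - 15)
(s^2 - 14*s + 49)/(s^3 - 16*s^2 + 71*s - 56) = (s - 7)/(s^2 - 9*s + 8)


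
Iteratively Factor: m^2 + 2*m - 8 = (m + 4)*(m - 2)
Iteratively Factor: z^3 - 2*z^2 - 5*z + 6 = (z - 3)*(z^2 + z - 2) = (z - 3)*(z + 2)*(z - 1)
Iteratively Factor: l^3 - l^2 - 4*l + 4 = (l + 2)*(l^2 - 3*l + 2) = (l - 1)*(l + 2)*(l - 2)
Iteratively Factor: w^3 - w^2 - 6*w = (w - 3)*(w^2 + 2*w) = w*(w - 3)*(w + 2)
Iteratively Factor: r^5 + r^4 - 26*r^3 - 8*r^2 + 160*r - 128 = (r + 4)*(r^4 - 3*r^3 - 14*r^2 + 48*r - 32) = (r - 1)*(r + 4)*(r^3 - 2*r^2 - 16*r + 32) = (r - 2)*(r - 1)*(r + 4)*(r^2 - 16) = (r - 4)*(r - 2)*(r - 1)*(r + 4)*(r + 4)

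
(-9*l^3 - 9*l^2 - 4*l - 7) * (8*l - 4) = -72*l^4 - 36*l^3 + 4*l^2 - 40*l + 28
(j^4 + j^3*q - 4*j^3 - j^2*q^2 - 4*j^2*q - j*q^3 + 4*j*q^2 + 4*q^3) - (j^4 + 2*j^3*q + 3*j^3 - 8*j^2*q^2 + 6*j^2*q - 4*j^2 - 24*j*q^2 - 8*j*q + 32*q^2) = -j^3*q - 7*j^3 + 7*j^2*q^2 - 10*j^2*q + 4*j^2 - j*q^3 + 28*j*q^2 + 8*j*q + 4*q^3 - 32*q^2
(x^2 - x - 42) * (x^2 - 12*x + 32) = x^4 - 13*x^3 + 2*x^2 + 472*x - 1344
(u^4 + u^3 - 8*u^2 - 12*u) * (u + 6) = u^5 + 7*u^4 - 2*u^3 - 60*u^2 - 72*u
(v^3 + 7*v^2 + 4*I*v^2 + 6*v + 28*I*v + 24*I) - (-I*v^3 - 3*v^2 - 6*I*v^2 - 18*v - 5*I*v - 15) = v^3 + I*v^3 + 10*v^2 + 10*I*v^2 + 24*v + 33*I*v + 15 + 24*I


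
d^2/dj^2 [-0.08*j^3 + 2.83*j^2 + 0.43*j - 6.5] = 5.66 - 0.48*j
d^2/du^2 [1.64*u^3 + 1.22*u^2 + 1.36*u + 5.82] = 9.84*u + 2.44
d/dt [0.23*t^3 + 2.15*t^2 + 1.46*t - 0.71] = 0.69*t^2 + 4.3*t + 1.46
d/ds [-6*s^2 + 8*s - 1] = 8 - 12*s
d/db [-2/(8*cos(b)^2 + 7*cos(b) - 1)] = -2*(16*cos(b) + 7)*sin(b)/(8*cos(b)^2 + 7*cos(b) - 1)^2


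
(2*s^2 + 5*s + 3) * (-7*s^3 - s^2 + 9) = -14*s^5 - 37*s^4 - 26*s^3 + 15*s^2 + 45*s + 27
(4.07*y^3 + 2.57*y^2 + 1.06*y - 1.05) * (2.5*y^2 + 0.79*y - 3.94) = 10.175*y^5 + 9.6403*y^4 - 11.3555*y^3 - 11.9134*y^2 - 5.0059*y + 4.137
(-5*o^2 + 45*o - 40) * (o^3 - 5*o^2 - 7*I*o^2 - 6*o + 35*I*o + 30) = -5*o^5 + 70*o^4 + 35*I*o^4 - 235*o^3 - 490*I*o^3 - 220*o^2 + 1855*I*o^2 + 1590*o - 1400*I*o - 1200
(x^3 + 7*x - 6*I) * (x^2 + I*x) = x^5 + I*x^4 + 7*x^3 + I*x^2 + 6*x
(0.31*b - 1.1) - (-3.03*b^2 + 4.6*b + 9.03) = 3.03*b^2 - 4.29*b - 10.13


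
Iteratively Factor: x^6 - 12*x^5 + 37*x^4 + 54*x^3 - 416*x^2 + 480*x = (x - 4)*(x^5 - 8*x^4 + 5*x^3 + 74*x^2 - 120*x) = (x - 4)^2*(x^4 - 4*x^3 - 11*x^2 + 30*x) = x*(x - 4)^2*(x^3 - 4*x^2 - 11*x + 30) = x*(x - 4)^2*(x - 2)*(x^2 - 2*x - 15) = x*(x - 5)*(x - 4)^2*(x - 2)*(x + 3)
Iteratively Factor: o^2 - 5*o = (o - 5)*(o)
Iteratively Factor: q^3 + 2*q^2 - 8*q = (q)*(q^2 + 2*q - 8) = q*(q - 2)*(q + 4)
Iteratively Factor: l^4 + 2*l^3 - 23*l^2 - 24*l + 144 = (l + 4)*(l^3 - 2*l^2 - 15*l + 36) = (l - 3)*(l + 4)*(l^2 + l - 12) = (l - 3)^2*(l + 4)*(l + 4)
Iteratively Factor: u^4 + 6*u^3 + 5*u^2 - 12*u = (u)*(u^3 + 6*u^2 + 5*u - 12) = u*(u + 4)*(u^2 + 2*u - 3) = u*(u - 1)*(u + 4)*(u + 3)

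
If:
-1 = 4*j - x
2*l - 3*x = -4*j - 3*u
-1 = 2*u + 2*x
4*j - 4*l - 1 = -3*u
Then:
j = -41/96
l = -25/48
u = 5/24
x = -17/24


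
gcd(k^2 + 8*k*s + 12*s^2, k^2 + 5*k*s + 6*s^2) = k + 2*s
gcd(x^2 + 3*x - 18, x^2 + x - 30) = x + 6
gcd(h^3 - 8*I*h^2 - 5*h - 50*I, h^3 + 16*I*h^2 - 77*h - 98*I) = h + 2*I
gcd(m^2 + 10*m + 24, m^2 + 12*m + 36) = m + 6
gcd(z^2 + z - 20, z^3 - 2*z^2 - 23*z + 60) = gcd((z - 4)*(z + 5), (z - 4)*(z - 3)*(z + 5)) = z^2 + z - 20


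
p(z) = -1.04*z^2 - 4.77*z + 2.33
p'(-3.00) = 1.47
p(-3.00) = 7.28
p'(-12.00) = 20.19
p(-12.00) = -90.19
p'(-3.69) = 2.91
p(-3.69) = 5.77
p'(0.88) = -6.60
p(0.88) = -2.67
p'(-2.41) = 0.24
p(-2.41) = 7.79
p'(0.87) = -6.58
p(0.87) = -2.61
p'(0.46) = -5.73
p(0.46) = -0.08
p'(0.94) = -6.73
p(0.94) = -3.07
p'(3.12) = -11.26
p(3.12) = -22.68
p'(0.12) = -5.02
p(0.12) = 1.74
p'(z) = -2.08*z - 4.77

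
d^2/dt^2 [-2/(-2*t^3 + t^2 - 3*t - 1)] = 4*((1 - 6*t)*(2*t^3 - t^2 + 3*t + 1) + (6*t^2 - 2*t + 3)^2)/(2*t^3 - t^2 + 3*t + 1)^3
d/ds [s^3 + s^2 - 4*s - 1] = 3*s^2 + 2*s - 4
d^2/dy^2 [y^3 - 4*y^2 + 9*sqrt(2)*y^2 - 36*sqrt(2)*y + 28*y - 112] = 6*y - 8 + 18*sqrt(2)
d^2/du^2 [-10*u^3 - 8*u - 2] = -60*u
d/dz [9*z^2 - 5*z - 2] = 18*z - 5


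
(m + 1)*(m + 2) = m^2 + 3*m + 2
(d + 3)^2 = d^2 + 6*d + 9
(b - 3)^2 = b^2 - 6*b + 9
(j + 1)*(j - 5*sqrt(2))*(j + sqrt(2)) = j^3 - 4*sqrt(2)*j^2 + j^2 - 10*j - 4*sqrt(2)*j - 10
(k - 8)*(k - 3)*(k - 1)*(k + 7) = k^4 - 5*k^3 - 49*k^2 + 221*k - 168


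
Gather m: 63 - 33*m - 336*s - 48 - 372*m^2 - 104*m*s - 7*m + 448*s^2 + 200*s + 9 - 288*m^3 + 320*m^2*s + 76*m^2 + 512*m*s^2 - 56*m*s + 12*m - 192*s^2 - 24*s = -288*m^3 + m^2*(320*s - 296) + m*(512*s^2 - 160*s - 28) + 256*s^2 - 160*s + 24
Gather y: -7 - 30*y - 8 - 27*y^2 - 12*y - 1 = -27*y^2 - 42*y - 16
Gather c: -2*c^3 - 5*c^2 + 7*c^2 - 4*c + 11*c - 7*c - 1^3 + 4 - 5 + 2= -2*c^3 + 2*c^2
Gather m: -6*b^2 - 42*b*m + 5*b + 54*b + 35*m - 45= -6*b^2 + 59*b + m*(35 - 42*b) - 45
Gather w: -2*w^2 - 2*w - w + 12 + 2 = -2*w^2 - 3*w + 14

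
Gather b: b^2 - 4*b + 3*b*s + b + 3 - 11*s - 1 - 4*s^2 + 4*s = b^2 + b*(3*s - 3) - 4*s^2 - 7*s + 2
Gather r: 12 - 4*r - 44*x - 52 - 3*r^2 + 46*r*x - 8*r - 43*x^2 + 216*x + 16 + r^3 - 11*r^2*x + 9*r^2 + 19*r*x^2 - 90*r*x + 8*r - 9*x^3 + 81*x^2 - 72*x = r^3 + r^2*(6 - 11*x) + r*(19*x^2 - 44*x - 4) - 9*x^3 + 38*x^2 + 100*x - 24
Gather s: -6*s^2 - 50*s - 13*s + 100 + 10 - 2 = -6*s^2 - 63*s + 108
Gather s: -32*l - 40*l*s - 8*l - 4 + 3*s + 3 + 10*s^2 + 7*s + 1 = -40*l + 10*s^2 + s*(10 - 40*l)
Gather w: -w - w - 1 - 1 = -2*w - 2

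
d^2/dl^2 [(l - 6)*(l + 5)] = 2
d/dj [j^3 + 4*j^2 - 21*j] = 3*j^2 + 8*j - 21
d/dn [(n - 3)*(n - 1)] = 2*n - 4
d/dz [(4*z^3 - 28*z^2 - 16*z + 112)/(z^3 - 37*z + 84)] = 4*(7*z^4 - 66*z^3 + 427*z^2 - 1176*z + 700)/(z^6 - 74*z^4 + 168*z^3 + 1369*z^2 - 6216*z + 7056)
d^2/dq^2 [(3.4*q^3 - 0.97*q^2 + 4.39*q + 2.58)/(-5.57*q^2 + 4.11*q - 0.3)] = (1.13686837721616e-13*q^5 + 2.27373675443232e-13*q^4 - 331.490264*q^3 - 464.837472*q^2 + 396.557136*q - 89.192016)/(172.808693*q^6 - 382.537017*q^5 + 310.189401*q^4 - 110.633391*q^3 + 16.70679*q^2 - 1.1097*q + 0.027)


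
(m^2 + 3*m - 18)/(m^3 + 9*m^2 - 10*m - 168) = (m - 3)/(m^2 + 3*m - 28)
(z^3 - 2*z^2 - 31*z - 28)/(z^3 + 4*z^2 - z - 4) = (z - 7)/(z - 1)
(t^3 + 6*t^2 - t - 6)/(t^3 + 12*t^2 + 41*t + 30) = (t - 1)/(t + 5)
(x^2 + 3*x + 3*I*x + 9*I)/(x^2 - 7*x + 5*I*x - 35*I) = (x^2 + 3*x*(1 + I) + 9*I)/(x^2 + x*(-7 + 5*I) - 35*I)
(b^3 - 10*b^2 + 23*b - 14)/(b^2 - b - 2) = (b^2 - 8*b + 7)/(b + 1)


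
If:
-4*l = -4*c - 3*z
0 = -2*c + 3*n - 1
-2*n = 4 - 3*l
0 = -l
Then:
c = -7/2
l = 0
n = -2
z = 14/3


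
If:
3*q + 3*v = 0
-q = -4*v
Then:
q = 0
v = 0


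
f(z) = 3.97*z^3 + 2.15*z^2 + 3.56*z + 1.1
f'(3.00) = 123.65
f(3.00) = 138.32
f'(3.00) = 123.65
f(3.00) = 138.32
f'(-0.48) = 4.24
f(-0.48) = -0.55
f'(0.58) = 10.06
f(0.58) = 4.66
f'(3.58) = 171.60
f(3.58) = 223.55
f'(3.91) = 202.45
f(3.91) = 285.20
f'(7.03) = 622.39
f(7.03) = 1511.67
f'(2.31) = 77.05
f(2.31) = 69.73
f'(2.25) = 73.53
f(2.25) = 65.22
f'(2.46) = 86.21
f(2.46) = 81.97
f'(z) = 11.91*z^2 + 4.3*z + 3.56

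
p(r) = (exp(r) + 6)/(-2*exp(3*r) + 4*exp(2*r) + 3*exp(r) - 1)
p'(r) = (exp(r) + 6)*(6*exp(3*r) - 8*exp(2*r) - 3*exp(r))/(-2*exp(3*r) + 4*exp(2*r) + 3*exp(r) - 1)^2 + exp(r)/(-2*exp(3*r) + 4*exp(2*r) + 3*exp(r) - 1) = (4*exp(3*r) + 32*exp(2*r) - 48*exp(r) - 19)*exp(r)/(4*exp(6*r) - 16*exp(5*r) + 4*exp(4*r) + 28*exp(3*r) + exp(2*r) - 6*exp(r) + 1)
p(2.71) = -0.00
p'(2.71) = 0.01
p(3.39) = -0.00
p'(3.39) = 0.00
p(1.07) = -1.14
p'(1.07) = 10.13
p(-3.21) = -6.92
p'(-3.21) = -1.11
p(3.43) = -0.00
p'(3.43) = 0.00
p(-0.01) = 1.77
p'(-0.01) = -1.98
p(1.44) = -0.15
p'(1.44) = 0.60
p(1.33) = -0.24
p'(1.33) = 1.09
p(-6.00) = -6.05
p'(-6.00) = -0.05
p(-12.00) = -6.00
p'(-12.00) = 0.00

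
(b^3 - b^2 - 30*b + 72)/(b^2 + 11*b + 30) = (b^2 - 7*b + 12)/(b + 5)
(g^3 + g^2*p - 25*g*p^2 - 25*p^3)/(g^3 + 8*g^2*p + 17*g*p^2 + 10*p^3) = (g - 5*p)/(g + 2*p)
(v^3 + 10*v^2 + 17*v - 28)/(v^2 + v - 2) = (v^2 + 11*v + 28)/(v + 2)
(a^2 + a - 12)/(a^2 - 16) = (a - 3)/(a - 4)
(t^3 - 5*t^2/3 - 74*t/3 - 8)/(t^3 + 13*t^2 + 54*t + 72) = (t^2 - 17*t/3 - 2)/(t^2 + 9*t + 18)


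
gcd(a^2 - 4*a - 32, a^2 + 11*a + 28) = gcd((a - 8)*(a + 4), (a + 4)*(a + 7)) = a + 4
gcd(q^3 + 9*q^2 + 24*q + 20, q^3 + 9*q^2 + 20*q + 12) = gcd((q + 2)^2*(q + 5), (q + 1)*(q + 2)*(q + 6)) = q + 2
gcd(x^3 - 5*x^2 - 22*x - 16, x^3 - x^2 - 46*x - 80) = x^2 - 6*x - 16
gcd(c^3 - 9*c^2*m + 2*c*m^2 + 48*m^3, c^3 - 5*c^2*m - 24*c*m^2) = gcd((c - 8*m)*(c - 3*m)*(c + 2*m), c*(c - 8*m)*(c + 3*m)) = c - 8*m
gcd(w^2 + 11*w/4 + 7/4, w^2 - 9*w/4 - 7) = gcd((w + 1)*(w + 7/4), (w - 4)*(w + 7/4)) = w + 7/4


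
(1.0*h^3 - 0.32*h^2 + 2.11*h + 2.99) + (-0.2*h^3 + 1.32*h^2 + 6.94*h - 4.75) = 0.8*h^3 + 1.0*h^2 + 9.05*h - 1.76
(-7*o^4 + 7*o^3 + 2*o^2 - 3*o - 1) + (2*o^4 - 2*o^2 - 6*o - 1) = -5*o^4 + 7*o^3 - 9*o - 2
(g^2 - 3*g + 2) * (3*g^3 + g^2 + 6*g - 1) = 3*g^5 - 8*g^4 + 9*g^3 - 17*g^2 + 15*g - 2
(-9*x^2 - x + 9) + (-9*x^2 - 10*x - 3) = -18*x^2 - 11*x + 6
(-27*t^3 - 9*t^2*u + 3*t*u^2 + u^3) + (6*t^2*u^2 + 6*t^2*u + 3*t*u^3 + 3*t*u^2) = -27*t^3 + 6*t^2*u^2 - 3*t^2*u + 3*t*u^3 + 6*t*u^2 + u^3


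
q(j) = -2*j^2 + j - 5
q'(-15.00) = 61.00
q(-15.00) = -470.00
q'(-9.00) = 37.00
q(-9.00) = -176.00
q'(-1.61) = 7.44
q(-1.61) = -11.79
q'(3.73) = -13.92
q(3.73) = -29.10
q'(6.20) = -23.80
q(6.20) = -75.68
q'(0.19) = 0.24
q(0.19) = -4.88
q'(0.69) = -1.76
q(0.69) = -5.26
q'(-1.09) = 5.36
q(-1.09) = -8.47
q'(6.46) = -24.84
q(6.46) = -82.00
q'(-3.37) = 14.48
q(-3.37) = -31.08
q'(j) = 1 - 4*j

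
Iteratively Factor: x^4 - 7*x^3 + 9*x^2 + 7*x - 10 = (x - 5)*(x^3 - 2*x^2 - x + 2) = (x - 5)*(x - 2)*(x^2 - 1) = (x - 5)*(x - 2)*(x + 1)*(x - 1)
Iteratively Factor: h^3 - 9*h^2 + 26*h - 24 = (h - 2)*(h^2 - 7*h + 12) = (h - 3)*(h - 2)*(h - 4)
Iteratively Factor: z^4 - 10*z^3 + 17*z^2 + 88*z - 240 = (z + 3)*(z^3 - 13*z^2 + 56*z - 80) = (z - 4)*(z + 3)*(z^2 - 9*z + 20) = (z - 5)*(z - 4)*(z + 3)*(z - 4)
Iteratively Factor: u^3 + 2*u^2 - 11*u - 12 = (u + 4)*(u^2 - 2*u - 3) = (u + 1)*(u + 4)*(u - 3)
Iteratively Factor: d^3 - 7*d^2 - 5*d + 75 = (d - 5)*(d^2 - 2*d - 15) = (d - 5)^2*(d + 3)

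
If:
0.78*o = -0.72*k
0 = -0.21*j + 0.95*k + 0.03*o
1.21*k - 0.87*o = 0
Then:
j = 0.00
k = 0.00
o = 0.00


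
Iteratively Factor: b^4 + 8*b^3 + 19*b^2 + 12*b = (b + 1)*(b^3 + 7*b^2 + 12*b) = (b + 1)*(b + 4)*(b^2 + 3*b) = b*(b + 1)*(b + 4)*(b + 3)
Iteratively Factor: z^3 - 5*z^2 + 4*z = (z - 4)*(z^2 - z) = z*(z - 4)*(z - 1)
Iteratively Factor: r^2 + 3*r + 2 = (r + 1)*(r + 2)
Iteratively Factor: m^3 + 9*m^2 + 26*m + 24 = (m + 3)*(m^2 + 6*m + 8) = (m + 2)*(m + 3)*(m + 4)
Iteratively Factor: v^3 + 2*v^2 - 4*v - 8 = (v + 2)*(v^2 - 4) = (v - 2)*(v + 2)*(v + 2)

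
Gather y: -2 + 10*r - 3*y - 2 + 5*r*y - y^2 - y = 10*r - y^2 + y*(5*r - 4) - 4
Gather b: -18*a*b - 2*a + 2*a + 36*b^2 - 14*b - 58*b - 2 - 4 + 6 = 36*b^2 + b*(-18*a - 72)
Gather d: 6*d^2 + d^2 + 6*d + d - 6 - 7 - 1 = 7*d^2 + 7*d - 14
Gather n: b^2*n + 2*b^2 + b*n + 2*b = 2*b^2 + 2*b + n*(b^2 + b)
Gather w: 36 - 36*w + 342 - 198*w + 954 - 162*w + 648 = 1980 - 396*w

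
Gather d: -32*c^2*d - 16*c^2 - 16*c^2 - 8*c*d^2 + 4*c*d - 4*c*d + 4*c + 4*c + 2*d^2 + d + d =-32*c^2 + 8*c + d^2*(2 - 8*c) + d*(2 - 32*c^2)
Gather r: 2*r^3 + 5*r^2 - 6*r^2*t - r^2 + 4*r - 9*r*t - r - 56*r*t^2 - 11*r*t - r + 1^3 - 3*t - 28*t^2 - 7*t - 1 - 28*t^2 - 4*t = 2*r^3 + r^2*(4 - 6*t) + r*(-56*t^2 - 20*t + 2) - 56*t^2 - 14*t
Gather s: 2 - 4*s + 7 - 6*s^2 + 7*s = -6*s^2 + 3*s + 9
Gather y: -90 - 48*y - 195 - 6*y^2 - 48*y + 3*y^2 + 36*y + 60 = -3*y^2 - 60*y - 225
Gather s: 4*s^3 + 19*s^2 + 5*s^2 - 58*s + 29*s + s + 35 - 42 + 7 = 4*s^3 + 24*s^2 - 28*s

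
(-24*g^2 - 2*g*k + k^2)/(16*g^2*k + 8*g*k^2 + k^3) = (-6*g + k)/(k*(4*g + k))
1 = 1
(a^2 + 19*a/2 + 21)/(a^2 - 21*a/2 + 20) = (2*a^2 + 19*a + 42)/(2*a^2 - 21*a + 40)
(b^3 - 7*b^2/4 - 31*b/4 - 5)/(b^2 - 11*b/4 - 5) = b + 1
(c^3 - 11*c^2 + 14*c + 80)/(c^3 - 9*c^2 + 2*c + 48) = (c - 5)/(c - 3)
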